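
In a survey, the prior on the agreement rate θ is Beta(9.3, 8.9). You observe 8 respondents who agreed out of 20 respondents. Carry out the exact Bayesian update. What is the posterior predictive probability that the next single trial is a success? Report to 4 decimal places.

0.4529

The Beta prior is conjugate to a Binomial/Bernoulli likelihood; the update adds successes to α and failures to β.
Posterior: Beta(α+k, β+n−k) = Beta(9.3+8, 8.9+12) = Beta(17.3, 20.9).
For a single future Bernoulli trial, P(success | data) = α/(α+β) = 0.4529.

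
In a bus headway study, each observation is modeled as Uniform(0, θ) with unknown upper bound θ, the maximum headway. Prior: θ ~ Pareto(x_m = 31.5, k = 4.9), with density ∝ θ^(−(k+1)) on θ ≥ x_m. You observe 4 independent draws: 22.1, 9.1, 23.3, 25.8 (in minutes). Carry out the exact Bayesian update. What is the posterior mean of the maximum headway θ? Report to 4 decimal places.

35.4873

A Pareto(scale x_m, shape k) prior on the upper bound θ of Uniform(0, θ) is conjugate: posterior is Pareto(max(x_m, max xᵢ), k + n).
Sample maximum = 25.8; prior scale x_m = 31.5 → posterior scale = max = 31.5.
Posterior shape = 4.9 + 4 = 8.9.
E[θ|data] = k·x_m/(k−1) = 8.9·31.5/7.9 = 35.4873.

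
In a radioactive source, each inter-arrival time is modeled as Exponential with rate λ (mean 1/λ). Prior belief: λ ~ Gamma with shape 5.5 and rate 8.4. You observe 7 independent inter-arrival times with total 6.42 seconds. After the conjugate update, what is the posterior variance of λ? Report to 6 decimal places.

0.056913

With a Gamma(shape α, rate β) prior on the exponential rate λ, the posterior after n observations with total T = Σxᵢ is Gamma(α+n, β+T).
Posterior: Gamma(5.5+7, 8.4+6.42) = Gamma(12.5, 14.82).
Var = α/β² = 0.056913.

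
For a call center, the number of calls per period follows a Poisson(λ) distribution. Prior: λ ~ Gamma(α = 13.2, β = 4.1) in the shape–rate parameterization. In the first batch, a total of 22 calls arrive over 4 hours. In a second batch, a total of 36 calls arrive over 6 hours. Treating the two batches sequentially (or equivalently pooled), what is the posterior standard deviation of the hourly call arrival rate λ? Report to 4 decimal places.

0.5984

With a Gamma(shape α, rate β) prior, the Poisson likelihood is conjugate: the posterior is Gamma(α + ΣXᵢ, β + n).
After batch 1: Gamma(α+S, β+n) = Gamma(13.2+22, 4.1+4) = Gamma(35.2, 8.1).
After batch 2: Gamma(α+S, β+n) = Gamma(35.2+36, 8.1+6) = Gamma(71.2, 14.1).
SD = √α/β = √71.2/14.1 = 0.5984.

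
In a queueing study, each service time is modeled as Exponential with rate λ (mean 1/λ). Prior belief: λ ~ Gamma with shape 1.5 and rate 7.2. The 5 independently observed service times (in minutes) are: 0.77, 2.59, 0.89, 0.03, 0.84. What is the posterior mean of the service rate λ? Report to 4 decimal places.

0.5276

With a Gamma(shape α, rate β) prior on the exponential rate λ, the posterior after n observations with total T = Σxᵢ is Gamma(α+n, β+T).
Sum of observations T = 5.12 minutes; n = 5.
Posterior: Gamma(1.5+5, 7.2+5.12) = Gamma(6.5, 12.32).
Posterior mean of λ = α/β = 6.5/12.32 = 0.5276.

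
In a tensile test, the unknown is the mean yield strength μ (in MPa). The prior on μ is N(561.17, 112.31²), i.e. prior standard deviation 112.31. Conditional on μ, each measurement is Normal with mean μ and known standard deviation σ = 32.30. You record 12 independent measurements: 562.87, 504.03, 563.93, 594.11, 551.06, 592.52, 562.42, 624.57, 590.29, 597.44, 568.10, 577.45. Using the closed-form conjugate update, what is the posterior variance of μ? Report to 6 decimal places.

For Normal data with known variance σ², a Normal(μ₀, σ₀²) prior on μ is conjugate. Posterior precision = 1/σ₀² + n/σ²; posterior mean is the precision-weighted average of μ₀ and x̄.
σ₀² = 112.31² = 12613.5361, σ² = 32.30² = 1043.29; σ² + n·σ₀² = 1043.29 + 12·12613.5361 = 152405.7232.
Posterior precision = 1/σ₀² + n/σ² = 1/12613.5361 + 12/1043.29 = (σ² + n·σ₀²)/(σ₀²σ²) = 152405.7232/(12613.5361·1043.29); posterior variance σₙ² = σ₀²σ²/(σ² + n·σ₀²) = 12613.5361·1043.29/152405.7232 = 86.345682.

86.345682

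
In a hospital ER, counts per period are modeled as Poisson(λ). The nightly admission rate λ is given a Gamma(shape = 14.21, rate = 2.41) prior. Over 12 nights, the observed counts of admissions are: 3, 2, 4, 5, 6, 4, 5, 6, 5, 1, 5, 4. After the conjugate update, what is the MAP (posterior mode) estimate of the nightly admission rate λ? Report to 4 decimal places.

With a Gamma(shape α, rate β) prior, the Poisson likelihood is conjugate: the posterior is Gamma(α + ΣXᵢ, β + n).
Sum of counts S = 50 over n = 12 nights.
Posterior: Gamma(α+S, β+n) = Gamma(14.21+50, 2.41+12) = Gamma(64.21, 14.41).
Mode of Gamma(α,β) for α≥1 is (α−1)/β = 63.21/14.41 = 4.3865.

4.3865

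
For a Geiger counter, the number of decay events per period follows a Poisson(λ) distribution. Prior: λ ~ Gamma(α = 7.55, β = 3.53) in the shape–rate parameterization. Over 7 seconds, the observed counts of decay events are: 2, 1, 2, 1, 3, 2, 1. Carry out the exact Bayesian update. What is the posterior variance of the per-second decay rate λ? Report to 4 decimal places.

0.1763

With a Gamma(shape α, rate β) prior, the Poisson likelihood is conjugate: the posterior is Gamma(α + ΣXᵢ, β + n).
Sum of counts S = 12 over n = 7 seconds.
Posterior: Gamma(α+S, β+n) = Gamma(7.55+12, 3.53+7) = Gamma(19.55, 10.53).
Var = α/β² = 19.55/10.53² = 0.1763.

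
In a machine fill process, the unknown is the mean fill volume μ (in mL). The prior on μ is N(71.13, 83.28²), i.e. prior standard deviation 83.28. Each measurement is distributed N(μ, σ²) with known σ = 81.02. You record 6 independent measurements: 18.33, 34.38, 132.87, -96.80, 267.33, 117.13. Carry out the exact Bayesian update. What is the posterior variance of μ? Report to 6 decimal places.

For Normal data with known variance σ², a Normal(μ₀, σ₀²) prior on μ is conjugate. Posterior precision = 1/σ₀² + n/σ²; posterior mean is the precision-weighted average of μ₀ and x̄.
σ₀² = 83.28² = 6935.5584, σ² = 81.02² = 6564.2404; σ² + n·σ₀² = 6564.2404 + 6·6935.5584 = 48177.5908.
Posterior precision = 1/σ₀² + n/σ² = 1/6935.5584 + 6/6564.2404 = (σ² + n·σ₀²)/(σ₀²σ²) = 48177.5908/(6935.5584·6564.2404); posterior variance σₙ² = σ₀²σ²/(σ² + n·σ₀²) = 6935.5584·6564.2404/48177.5908 = 944.976116.

944.976116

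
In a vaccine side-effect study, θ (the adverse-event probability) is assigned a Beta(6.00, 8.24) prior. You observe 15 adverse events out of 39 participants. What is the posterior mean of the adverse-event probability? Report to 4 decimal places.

The Beta prior is conjugate to a Binomial/Bernoulli likelihood; the update adds successes to α and failures to β.
Posterior: Beta(α+k, β+n−k) = Beta(6.00+15, 8.24+24) = Beta(21.00, 32.24).
Posterior mean = α/(α+β) = 21.00/53.24 = 0.3944.

0.3944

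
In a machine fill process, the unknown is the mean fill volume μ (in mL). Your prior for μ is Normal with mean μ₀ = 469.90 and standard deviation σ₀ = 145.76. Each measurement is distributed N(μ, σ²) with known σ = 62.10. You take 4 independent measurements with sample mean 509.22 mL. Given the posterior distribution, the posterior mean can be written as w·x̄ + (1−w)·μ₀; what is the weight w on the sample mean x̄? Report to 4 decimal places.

For Normal data with known variance σ², a Normal(μ₀, σ₀²) prior on μ is conjugate. Posterior precision = 1/σ₀² + n/σ²; posterior mean is the precision-weighted average of μ₀ and x̄.
σ₀² = 145.76² = 21245.9776, σ² = 62.10² = 3856.41. Prior precision 1/σ₀² = 1/21245.9776; data precision n/σ² = 4/3856.41.
w = (n/σ²)/(1/σ₀² + n/σ²) = n·σ₀²/(σ² + n·σ₀²) = 4·21245.9776/(3856.41 + 4·21245.9776) = 84983.9104/88840.3204 = 0.9566.

0.9566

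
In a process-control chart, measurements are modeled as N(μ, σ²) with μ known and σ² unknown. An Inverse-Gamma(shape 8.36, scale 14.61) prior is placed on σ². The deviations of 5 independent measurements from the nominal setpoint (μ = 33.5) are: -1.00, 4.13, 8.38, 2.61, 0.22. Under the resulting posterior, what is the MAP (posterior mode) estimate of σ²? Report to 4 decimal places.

5.2429

With known mean μ and an Inverse-Gamma(α, β) prior on σ², the Normal likelihood is conjugate: posterior is Inv-Gamma(α + n/2, β + Σ(xᵢ−μ)²/2).
Σ(xᵢ−μ)² = (-1.00)² + (4.13)² + (8.38)² + (2.61)² + (0.22)² = 95.1418.
Posterior: Inv-Gamma(8.36 + 5/2, 14.61 + 95.1418/2) = Inv-Gamma(10.86, 62.18090).
Mode = β/(α+1) = 62.18090/11.86 = 5.2429.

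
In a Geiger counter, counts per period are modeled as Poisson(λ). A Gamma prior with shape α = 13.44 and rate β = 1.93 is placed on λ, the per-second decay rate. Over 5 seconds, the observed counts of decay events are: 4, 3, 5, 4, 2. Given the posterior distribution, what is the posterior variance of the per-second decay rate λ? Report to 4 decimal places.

0.6547

With a Gamma(shape α, rate β) prior, the Poisson likelihood is conjugate: the posterior is Gamma(α + ΣXᵢ, β + n).
Sum of counts S = 18 over n = 5 seconds.
Posterior: Gamma(α+S, β+n) = Gamma(13.44+18, 1.93+5) = Gamma(31.44, 6.93).
Var = α/β² = 31.44/6.93² = 0.6547.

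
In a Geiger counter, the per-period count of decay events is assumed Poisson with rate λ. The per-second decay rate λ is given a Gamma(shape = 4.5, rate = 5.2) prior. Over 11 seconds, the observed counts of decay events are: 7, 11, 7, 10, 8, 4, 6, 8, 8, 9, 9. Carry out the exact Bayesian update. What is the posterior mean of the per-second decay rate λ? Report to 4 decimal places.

With a Gamma(shape α, rate β) prior, the Poisson likelihood is conjugate: the posterior is Gamma(α + ΣXᵢ, β + n).
Sum of counts S = 87 over n = 11 seconds.
Posterior: Gamma(α+S, β+n) = Gamma(4.5+87, 5.2+11) = Gamma(91.5, 16.2).
Posterior mean = α/β = 91.5/16.2 = 5.6481.

5.6481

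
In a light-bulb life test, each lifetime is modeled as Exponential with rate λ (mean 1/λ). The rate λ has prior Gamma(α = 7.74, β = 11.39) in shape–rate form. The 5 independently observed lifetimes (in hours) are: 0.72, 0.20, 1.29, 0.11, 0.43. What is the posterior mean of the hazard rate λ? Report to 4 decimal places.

With a Gamma(shape α, rate β) prior on the exponential rate λ, the posterior after n observations with total T = Σxᵢ is Gamma(α+n, β+T).
Sum of observations T = 2.75 hours; n = 5.
Posterior: Gamma(7.74+5, 11.39+2.75) = Gamma(12.74, 14.14).
Posterior mean of λ = α/β = 12.74/14.14 = 0.9010.

0.9010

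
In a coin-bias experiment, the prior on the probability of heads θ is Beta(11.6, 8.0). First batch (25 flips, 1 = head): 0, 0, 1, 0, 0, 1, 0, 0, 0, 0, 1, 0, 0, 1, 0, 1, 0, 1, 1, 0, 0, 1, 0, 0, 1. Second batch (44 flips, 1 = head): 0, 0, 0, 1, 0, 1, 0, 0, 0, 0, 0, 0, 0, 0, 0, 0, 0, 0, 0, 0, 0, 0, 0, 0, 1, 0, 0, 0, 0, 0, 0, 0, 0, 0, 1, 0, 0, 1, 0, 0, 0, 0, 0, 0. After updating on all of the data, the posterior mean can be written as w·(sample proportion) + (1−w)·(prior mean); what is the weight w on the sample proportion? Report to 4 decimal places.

0.7788

The Beta prior is conjugate to a Binomial/Bernoulli likelihood; the update adds successes to α and failures to β.
Total number of flips: n = 25 + 44 = 69.
Posterior mean = (α₀+k)/(α₀+β₀+n) = [n/(α₀+β₀+n)]·(k/n) + [(α₀+β₀)/(α₀+β₀+n)]·α₀/(α₀+β₀), so only n and the prior enter the weight.
The weight on the data is w = n/(α₀+β₀+n) = 69/(11.6+8.0+69) = 69/88.6 = 0.7788.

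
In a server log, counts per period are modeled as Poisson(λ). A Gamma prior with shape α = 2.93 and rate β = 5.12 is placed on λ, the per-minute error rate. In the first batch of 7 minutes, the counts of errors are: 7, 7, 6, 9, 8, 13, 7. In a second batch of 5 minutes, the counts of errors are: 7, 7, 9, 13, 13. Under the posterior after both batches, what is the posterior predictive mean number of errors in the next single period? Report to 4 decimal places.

6.3627

With a Gamma(shape α, rate β) prior, the Poisson likelihood is conjugate: the posterior is Gamma(α + ΣXᵢ, β + n).
Batch 1: sum of counts S = 57 over n = 7 minutes.
After batch 1: Gamma(α+S, β+n) = Gamma(2.93+57, 5.12+7) = Gamma(59.93, 12.12).
Batch 2: sum of counts S = 49 over n = 5 minutes.
After batch 2: Gamma(α+S, β+n) = Gamma(59.93+49, 12.12+5) = Gamma(108.93, 17.12).
The predictive distribution for one future period is NegBinom with mean α/β = 6.3627.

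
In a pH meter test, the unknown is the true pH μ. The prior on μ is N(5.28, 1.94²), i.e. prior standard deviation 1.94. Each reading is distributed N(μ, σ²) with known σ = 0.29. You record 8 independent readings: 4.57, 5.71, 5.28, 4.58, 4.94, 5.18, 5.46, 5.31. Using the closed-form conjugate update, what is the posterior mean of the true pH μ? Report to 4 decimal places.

5.1292

For Normal data with known variance σ², a Normal(μ₀, σ₀²) prior on μ is conjugate. Posterior precision = 1/σ₀² + n/σ²; posterior mean is the precision-weighted average of μ₀ and x̄.
Σxᵢ = 4.57 + 5.71 + 5.28 + 4.58 + 4.94 + 5.18 + 5.46 + 5.31 = 41.03, so n·x̄ = 41.03.
σ₀² = 1.94² = 3.7636, σ² = 0.29² = 0.0841; σ² + n·σ₀² = 0.0841 + 8·3.7636 = 30.1929.
Posterior mean = (μ₀/σ₀² + n·x̄/σ²)/(1/σ₀² + n/σ²) = (σ²·μ₀ + σ₀²·n·x̄)/(σ² + n·σ₀²) = (0.0841·5.28 + 3.7636·41.03)/30.1929 = 154.864556/30.1929 = 5.1292.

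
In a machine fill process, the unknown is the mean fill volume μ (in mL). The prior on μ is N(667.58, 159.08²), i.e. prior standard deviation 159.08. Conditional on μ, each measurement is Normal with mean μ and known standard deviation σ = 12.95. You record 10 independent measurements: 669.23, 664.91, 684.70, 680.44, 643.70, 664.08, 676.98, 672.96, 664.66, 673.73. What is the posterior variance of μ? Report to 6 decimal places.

16.759144

For Normal data with known variance σ², a Normal(μ₀, σ₀²) prior on μ is conjugate. Posterior precision = 1/σ₀² + n/σ²; posterior mean is the precision-weighted average of μ₀ and x̄.
σ₀² = 159.08² = 25306.4464, σ² = 12.95² = 167.7025; σ² + n·σ₀² = 167.7025 + 10·25306.4464 = 253232.1665.
Posterior precision = 1/σ₀² + n/σ² = 1/25306.4464 + 10/167.7025 = (σ² + n·σ₀²)/(σ₀²σ²) = 253232.1665/(25306.4464·167.7025); posterior variance σₙ² = σ₀²σ²/(σ² + n·σ₀²) = 25306.4464·167.7025/253232.1665 = 16.759144.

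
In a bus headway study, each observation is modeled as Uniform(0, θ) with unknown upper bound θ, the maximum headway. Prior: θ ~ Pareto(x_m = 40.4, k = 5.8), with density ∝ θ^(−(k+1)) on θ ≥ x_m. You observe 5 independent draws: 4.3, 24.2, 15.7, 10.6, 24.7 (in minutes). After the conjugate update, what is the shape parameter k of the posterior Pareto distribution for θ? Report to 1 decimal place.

A Pareto(scale x_m, shape k) prior on the upper bound θ of Uniform(0, θ) is conjugate: posterior is Pareto(max(x_m, max xᵢ), k + n).
Sample maximum = 24.7; prior scale x_m = 40.4 → posterior scale = max = 40.4.
Posterior shape = 5.8 + 5 = 10.8.
Posterior shape k = 10.8.

10.8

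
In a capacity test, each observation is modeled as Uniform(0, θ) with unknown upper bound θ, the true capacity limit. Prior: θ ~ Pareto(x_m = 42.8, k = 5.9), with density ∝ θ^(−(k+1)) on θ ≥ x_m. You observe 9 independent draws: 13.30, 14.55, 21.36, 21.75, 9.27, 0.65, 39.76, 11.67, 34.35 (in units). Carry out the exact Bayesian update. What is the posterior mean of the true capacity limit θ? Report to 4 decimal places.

A Pareto(scale x_m, shape k) prior on the upper bound θ of Uniform(0, θ) is conjugate: posterior is Pareto(max(x_m, max xᵢ), k + n).
Sample maximum = 39.76; prior scale x_m = 42.8 → posterior scale = max = 42.80.
Posterior shape = 5.9 + 9 = 14.9.
E[θ|data] = k·x_m/(k−1) = 14.9·42.80/13.9 = 45.8791.

45.8791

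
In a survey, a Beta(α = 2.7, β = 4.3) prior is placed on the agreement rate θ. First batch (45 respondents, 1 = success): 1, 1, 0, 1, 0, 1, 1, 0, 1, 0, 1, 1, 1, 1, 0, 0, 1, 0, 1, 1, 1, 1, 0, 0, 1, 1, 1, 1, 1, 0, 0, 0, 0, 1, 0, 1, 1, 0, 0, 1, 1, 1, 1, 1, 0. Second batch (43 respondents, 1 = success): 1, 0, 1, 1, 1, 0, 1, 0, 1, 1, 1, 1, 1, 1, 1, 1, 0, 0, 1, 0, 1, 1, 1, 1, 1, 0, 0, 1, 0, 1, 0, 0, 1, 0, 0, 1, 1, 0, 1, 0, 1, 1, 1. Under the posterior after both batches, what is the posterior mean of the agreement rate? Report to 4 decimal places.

0.6179

The Beta prior is conjugate to a Binomial/Bernoulli likelihood; the update adds successes to α and failures to β.
After batch 1: Beta(2.7+28, 4.3+17) = Beta(30.7, 21.3).
After batch 2: Beta(30.7+28, 21.3+15) = Beta(58.7, 36.3).
Posterior mean = α/(α+β) = 58.7/95.0 = 0.6179.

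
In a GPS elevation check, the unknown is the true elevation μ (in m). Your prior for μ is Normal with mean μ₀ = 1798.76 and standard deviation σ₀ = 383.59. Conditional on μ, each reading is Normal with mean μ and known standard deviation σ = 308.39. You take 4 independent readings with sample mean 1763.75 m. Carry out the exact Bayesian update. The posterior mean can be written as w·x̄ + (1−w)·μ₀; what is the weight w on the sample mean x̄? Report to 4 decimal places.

For Normal data with known variance σ², a Normal(μ₀, σ₀²) prior on μ is conjugate. Posterior precision = 1/σ₀² + n/σ²; posterior mean is the precision-weighted average of μ₀ and x̄.
σ₀² = 383.59² = 147141.2881, σ² = 308.39² = 95104.3921. Prior precision 1/σ₀² = 1/147141.2881; data precision n/σ² = 4/95104.3921.
w = (n/σ²)/(1/σ₀² + n/σ²) = n·σ₀²/(σ² + n·σ₀²) = 4·147141.2881/(95104.3921 + 4·147141.2881) = 588565.1524/683669.5445 = 0.8609.

0.8609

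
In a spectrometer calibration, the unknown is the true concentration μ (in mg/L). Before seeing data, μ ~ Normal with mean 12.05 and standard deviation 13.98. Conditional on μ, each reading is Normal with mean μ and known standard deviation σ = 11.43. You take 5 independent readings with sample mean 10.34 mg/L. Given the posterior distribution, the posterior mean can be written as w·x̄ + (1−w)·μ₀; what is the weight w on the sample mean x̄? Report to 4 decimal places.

0.8821

For Normal data with known variance σ², a Normal(μ₀, σ₀²) prior on μ is conjugate. Posterior precision = 1/σ₀² + n/σ²; posterior mean is the precision-weighted average of μ₀ and x̄.
σ₀² = 13.98² = 195.4404, σ² = 11.43² = 130.6449. Prior precision 1/σ₀² = 1/195.4404; data precision n/σ² = 5/130.6449.
w = (n/σ²)/(1/σ₀² + n/σ²) = n·σ₀²/(σ² + n·σ₀²) = 5·195.4404/(130.6449 + 5·195.4404) = 977.202/1107.8469 = 0.8821.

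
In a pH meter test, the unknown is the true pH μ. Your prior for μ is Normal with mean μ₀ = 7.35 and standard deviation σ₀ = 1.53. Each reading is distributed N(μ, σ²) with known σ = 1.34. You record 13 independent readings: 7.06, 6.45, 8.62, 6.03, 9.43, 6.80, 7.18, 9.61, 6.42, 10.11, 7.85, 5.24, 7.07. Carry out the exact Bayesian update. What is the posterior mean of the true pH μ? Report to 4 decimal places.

For Normal data with known variance σ², a Normal(μ₀, σ₀²) prior on μ is conjugate. Posterior precision = 1/σ₀² + n/σ²; posterior mean is the precision-weighted average of μ₀ and x̄.
Σxᵢ = 7.06 + 6.45 + 8.62 + 6.03 + 9.43 + 6.80 + 7.18 + 9.61 + 6.42 + 10.11 + 7.85 + 5.24 + 7.07 = 97.87, so n·x̄ = 97.87.
σ₀² = 1.53² = 2.3409, σ² = 1.34² = 1.7956; σ² + n·σ₀² = 1.7956 + 13·2.3409 = 32.2273.
Posterior mean = (μ₀/σ₀² + n·x̄/σ²)/(1/σ₀² + n/σ²) = (σ²·μ₀ + σ₀²·n·x̄)/(σ² + n·σ₀²) = (1.7956·7.35 + 2.3409·97.87)/32.2273 = 242.301543/32.2273 = 7.5185.

7.5185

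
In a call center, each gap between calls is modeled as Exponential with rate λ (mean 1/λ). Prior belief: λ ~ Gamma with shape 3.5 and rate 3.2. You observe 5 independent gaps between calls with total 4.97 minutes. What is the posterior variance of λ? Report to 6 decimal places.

0.127343

With a Gamma(shape α, rate β) prior on the exponential rate λ, the posterior after n observations with total T = Σxᵢ is Gamma(α+n, β+T).
Posterior: Gamma(3.5+5, 3.2+4.97) = Gamma(8.5, 8.17).
Var = α/β² = 0.127343.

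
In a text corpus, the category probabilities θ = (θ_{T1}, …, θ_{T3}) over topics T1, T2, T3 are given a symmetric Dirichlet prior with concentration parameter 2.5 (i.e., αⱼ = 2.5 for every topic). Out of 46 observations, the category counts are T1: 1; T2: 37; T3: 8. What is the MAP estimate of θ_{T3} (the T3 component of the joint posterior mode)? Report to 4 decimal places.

The Dirichlet prior is conjugate to the Multinomial likelihood: each posterior αⱼ = prior αⱼ + observed count nⱼ.
Posterior concentration: (3.5, 39.5, 10.5), total = 53.5.
Joint mode component: (α_{T3}−1)/(Σα−K) = 9.5/50.5 = 0.1881.

0.1881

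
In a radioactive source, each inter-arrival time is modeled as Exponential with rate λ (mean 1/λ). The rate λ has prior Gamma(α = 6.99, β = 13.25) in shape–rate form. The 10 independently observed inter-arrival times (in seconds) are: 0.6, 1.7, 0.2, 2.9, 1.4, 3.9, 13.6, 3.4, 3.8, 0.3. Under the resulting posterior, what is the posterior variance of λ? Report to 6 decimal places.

With a Gamma(shape α, rate β) prior on the exponential rate λ, the posterior after n observations with total T = Σxᵢ is Gamma(α+n, β+T).
Sum of observations T = 31.8 seconds; n = 10.
Posterior: Gamma(6.99+10, 13.25+31.8) = Gamma(16.99, 45.05).
Var = α/β² = 0.008372.

0.008372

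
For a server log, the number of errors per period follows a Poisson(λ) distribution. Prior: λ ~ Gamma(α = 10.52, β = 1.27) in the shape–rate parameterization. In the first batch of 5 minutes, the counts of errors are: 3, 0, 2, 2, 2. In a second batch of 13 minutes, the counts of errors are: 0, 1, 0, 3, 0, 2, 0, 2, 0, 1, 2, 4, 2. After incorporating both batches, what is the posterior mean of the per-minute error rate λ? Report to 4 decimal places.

With a Gamma(shape α, rate β) prior, the Poisson likelihood is conjugate: the posterior is Gamma(α + ΣXᵢ, β + n).
Batch 1: sum of counts S = 9 over n = 5 minutes.
After batch 1: Gamma(α+S, β+n) = Gamma(10.52+9, 1.27+5) = Gamma(19.52, 6.27).
Batch 2: sum of counts S = 17 over n = 13 minutes.
After batch 2: Gamma(α+S, β+n) = Gamma(19.52+17, 6.27+13) = Gamma(36.52, 19.27).
Posterior mean = α/β = 36.52/19.27 = 1.8952.

1.8952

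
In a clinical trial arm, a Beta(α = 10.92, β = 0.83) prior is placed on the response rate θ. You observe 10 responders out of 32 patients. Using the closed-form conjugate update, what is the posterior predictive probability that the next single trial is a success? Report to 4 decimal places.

0.4782

The Beta prior is conjugate to a Binomial/Bernoulli likelihood; the update adds successes to α and failures to β.
Posterior: Beta(α+k, β+n−k) = Beta(10.92+10, 0.83+22) = Beta(20.92, 22.83).
For a single future Bernoulli trial, P(success | data) = α/(α+β) = 0.4782.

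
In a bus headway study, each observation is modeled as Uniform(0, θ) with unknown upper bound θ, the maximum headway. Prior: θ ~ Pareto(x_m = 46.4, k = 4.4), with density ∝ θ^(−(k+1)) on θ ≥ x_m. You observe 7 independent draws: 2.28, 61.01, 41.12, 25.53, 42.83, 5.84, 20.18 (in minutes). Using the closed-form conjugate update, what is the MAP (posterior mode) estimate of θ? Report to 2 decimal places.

61.01

A Pareto(scale x_m, shape k) prior on the upper bound θ of Uniform(0, θ) is conjugate: posterior is Pareto(max(x_m, max xᵢ), k + n).
Sample maximum = 61.01; prior scale x_m = 46.4 → posterior scale = max = 61.01.
Posterior shape = 4.4 + 7 = 11.4.
The Pareto density is decreasing on [x_m, ∞), so the mode is x_m = 61.01.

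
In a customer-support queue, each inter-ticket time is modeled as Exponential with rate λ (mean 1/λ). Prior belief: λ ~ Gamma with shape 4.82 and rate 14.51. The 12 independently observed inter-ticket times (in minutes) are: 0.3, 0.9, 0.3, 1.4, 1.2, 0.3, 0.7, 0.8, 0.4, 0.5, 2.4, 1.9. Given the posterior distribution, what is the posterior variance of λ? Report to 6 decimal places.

With a Gamma(shape α, rate β) prior on the exponential rate λ, the posterior after n observations with total T = Σxᵢ is Gamma(α+n, β+T).
Sum of observations T = 11.1 minutes; n = 12.
Posterior: Gamma(4.82+12, 14.51+11.1) = Gamma(16.82, 25.61).
Var = α/β² = 0.025645.

0.025645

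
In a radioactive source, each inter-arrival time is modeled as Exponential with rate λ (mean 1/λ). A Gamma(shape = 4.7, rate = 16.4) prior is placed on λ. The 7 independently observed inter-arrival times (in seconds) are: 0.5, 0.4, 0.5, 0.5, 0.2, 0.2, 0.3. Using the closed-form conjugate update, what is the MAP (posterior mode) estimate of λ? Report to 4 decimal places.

0.5632

With a Gamma(shape α, rate β) prior on the exponential rate λ, the posterior after n observations with total T = Σxᵢ is Gamma(α+n, β+T).
Sum of observations T = 2.6 seconds; n = 7.
Posterior: Gamma(4.7+7, 16.4+2.6) = Gamma(11.7, 19.0).
Mode = (α−1)/β = 0.5632.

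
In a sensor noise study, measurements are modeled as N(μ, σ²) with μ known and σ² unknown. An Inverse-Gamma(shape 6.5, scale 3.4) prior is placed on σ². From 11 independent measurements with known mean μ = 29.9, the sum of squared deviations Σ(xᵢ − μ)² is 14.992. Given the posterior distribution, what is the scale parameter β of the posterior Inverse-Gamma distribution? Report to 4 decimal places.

With known mean μ and an Inverse-Gamma(α, β) prior on σ², the Normal likelihood is conjugate: posterior is Inv-Gamma(α + n/2, β + Σ(xᵢ−μ)²/2).
Posterior: Inv-Gamma(6.5 + 11/2, 3.4 + 14.992/2) = Inv-Gamma(12.00, 10.8960).
Posterior β = 10.8960.

10.8960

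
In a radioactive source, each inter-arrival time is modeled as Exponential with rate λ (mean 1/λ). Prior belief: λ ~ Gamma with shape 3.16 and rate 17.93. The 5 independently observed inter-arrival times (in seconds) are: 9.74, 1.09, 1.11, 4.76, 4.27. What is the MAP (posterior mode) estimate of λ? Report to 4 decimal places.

0.1841

With a Gamma(shape α, rate β) prior on the exponential rate λ, the posterior after n observations with total T = Σxᵢ is Gamma(α+n, β+T).
Sum of observations T = 20.97 seconds; n = 5.
Posterior: Gamma(3.16+5, 17.93+20.97) = Gamma(8.16, 38.90).
Mode = (α−1)/β = 0.1841.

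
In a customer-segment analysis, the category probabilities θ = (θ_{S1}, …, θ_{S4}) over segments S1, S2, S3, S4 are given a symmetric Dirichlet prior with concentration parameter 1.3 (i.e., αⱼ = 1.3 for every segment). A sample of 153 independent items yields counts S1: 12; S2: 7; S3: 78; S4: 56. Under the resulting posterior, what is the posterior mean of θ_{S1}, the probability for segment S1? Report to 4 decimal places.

0.0841

The Dirichlet prior is conjugate to the Multinomial likelihood: each posterior αⱼ = prior αⱼ + observed count nⱼ.
Posterior concentration: (13.3, 8.3, 79.3, 57.3), total = 158.2.
E[θ_{S1}|data] = α_{S1}/Σα = 13.3/158.2 = 0.0841.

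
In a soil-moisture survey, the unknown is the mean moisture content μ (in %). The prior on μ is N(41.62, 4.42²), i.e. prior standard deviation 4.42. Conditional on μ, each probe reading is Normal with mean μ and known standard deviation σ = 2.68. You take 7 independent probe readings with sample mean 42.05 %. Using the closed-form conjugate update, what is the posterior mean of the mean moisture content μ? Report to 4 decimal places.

For Normal data with known variance σ², a Normal(μ₀, σ₀²) prior on μ is conjugate. Posterior precision = 1/σ₀² + n/σ²; posterior mean is the precision-weighted average of μ₀ and x̄.
n·x̄ = 7·42.05 = 294.35.
σ₀² = 4.42² = 19.5364, σ² = 2.68² = 7.1824; σ² + n·σ₀² = 7.1824 + 7·19.5364 = 143.9372.
Posterior mean = (μ₀/σ₀² + n·x̄/σ²)/(1/σ₀² + n/σ²) = (σ²·μ₀ + σ₀²·n·x̄)/(σ² + n·σ₀²) = (7.1824·41.62 + 19.5364·294.35)/143.9372 = 6049.470828/143.9372 = 42.0285.

42.0285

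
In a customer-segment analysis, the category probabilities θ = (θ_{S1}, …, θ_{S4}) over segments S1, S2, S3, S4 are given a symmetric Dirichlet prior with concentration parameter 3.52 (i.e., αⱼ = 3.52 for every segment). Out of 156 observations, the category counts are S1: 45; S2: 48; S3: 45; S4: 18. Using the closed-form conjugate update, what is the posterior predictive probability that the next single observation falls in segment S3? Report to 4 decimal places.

0.2853

The Dirichlet prior is conjugate to the Multinomial likelihood: each posterior αⱼ = prior αⱼ + observed count nⱼ.
Posterior concentration: (48.52, 51.52, 48.52, 21.52), total = 170.08.
P(next = S3 | data) = α_{S3}/Σα = 0.2853.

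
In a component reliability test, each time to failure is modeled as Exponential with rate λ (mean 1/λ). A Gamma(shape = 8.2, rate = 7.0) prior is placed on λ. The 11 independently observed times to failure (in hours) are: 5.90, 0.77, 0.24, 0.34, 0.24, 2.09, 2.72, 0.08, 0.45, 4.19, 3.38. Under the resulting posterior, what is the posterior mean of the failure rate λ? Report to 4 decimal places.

With a Gamma(shape α, rate β) prior on the exponential rate λ, the posterior after n observations with total T = Σxᵢ is Gamma(α+n, β+T).
Sum of observations T = 20.40 hours; n = 11.
Posterior: Gamma(8.2+11, 7.0+20.40) = Gamma(19.2, 27.40).
Posterior mean of λ = α/β = 19.2/27.40 = 0.7007.

0.7007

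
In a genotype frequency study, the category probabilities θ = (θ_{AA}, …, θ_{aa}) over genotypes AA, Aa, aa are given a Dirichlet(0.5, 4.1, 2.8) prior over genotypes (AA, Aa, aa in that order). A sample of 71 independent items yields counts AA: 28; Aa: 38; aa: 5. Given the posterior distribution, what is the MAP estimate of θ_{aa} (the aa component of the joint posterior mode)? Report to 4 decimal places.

0.0902

The Dirichlet prior is conjugate to the Multinomial likelihood: each posterior αⱼ = prior αⱼ + observed count nⱼ.
Posterior concentration: (28.5, 42.1, 7.8), total = 78.4.
Joint mode component: (α_{aa}−1)/(Σα−K) = 6.8/75.4 = 0.0902.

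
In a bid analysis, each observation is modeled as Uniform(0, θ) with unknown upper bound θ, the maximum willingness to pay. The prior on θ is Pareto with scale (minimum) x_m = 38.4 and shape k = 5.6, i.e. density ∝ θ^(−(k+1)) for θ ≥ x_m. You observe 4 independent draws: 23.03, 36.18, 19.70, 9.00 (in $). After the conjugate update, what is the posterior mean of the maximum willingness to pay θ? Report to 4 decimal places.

42.8651

A Pareto(scale x_m, shape k) prior on the upper bound θ of Uniform(0, θ) is conjugate: posterior is Pareto(max(x_m, max xᵢ), k + n).
Sample maximum = 36.18; prior scale x_m = 38.4 → posterior scale = max = 38.40.
Posterior shape = 5.6 + 4 = 9.6.
E[θ|data] = k·x_m/(k−1) = 9.6·38.40/8.6 = 42.8651.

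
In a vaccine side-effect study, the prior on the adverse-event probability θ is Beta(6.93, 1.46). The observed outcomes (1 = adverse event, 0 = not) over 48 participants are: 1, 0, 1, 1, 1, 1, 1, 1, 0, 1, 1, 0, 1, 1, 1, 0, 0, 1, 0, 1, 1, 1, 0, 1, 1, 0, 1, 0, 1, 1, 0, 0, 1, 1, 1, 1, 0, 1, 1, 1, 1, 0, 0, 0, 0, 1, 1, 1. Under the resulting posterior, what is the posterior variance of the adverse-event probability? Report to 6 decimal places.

0.003725

The Beta prior is conjugate to a Binomial/Bernoulli likelihood; the update adds successes to α and failures to β.
Posterior: Beta(α+k, β+n−k) = Beta(6.93+32, 1.46+16) = Beta(38.93, 17.46).
Var = αβ/((α+β)²(α+β+1)) = 38.93·17.46/(56.39²·57.39) = 0.003725.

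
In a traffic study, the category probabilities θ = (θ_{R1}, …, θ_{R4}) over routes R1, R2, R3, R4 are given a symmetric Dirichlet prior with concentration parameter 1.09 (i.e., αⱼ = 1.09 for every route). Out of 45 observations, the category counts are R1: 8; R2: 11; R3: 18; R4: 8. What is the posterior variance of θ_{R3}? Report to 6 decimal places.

The Dirichlet prior is conjugate to the Multinomial likelihood: each posterior αⱼ = prior αⱼ + observed count nⱼ.
Posterior concentration: (9.09, 12.09, 19.09, 9.09), total = 49.36.
Var[θ_j] = α_j(Σα−α_j)/((Σα)²(Σα+1)) = 19.09·30.27/(49.36²·50.36) = 0.004710.

0.004710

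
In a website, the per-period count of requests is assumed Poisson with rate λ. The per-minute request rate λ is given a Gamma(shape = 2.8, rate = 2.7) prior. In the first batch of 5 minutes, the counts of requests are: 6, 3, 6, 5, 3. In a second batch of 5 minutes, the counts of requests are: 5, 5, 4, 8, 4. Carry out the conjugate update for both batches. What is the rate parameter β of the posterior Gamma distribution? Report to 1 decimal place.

With a Gamma(shape α, rate β) prior, the Poisson likelihood is conjugate: the posterior is Gamma(α + ΣXᵢ, β + n).
Batch 1: sum of counts S = 23 over n = 5 minutes.
After batch 1: Gamma(α+S, β+n) = Gamma(2.8+23, 2.7+5) = Gamma(25.8, 7.7).
Batch 2: sum of counts S = 26 over n = 5 minutes.
After batch 2: Gamma(α+S, β+n) = Gamma(25.8+26, 7.7+5) = Gamma(51.8, 12.7).
Posterior β = 12.7.

12.7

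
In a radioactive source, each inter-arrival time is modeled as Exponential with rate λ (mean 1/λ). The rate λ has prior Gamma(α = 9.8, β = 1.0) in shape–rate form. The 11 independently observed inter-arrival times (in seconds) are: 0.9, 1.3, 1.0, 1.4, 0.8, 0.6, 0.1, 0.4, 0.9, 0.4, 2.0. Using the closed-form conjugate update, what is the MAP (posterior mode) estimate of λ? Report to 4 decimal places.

1.8333

With a Gamma(shape α, rate β) prior on the exponential rate λ, the posterior after n observations with total T = Σxᵢ is Gamma(α+n, β+T).
Sum of observations T = 9.8 seconds; n = 11.
Posterior: Gamma(9.8+11, 1.0+9.8) = Gamma(20.8, 10.8).
Mode = (α−1)/β = 1.8333.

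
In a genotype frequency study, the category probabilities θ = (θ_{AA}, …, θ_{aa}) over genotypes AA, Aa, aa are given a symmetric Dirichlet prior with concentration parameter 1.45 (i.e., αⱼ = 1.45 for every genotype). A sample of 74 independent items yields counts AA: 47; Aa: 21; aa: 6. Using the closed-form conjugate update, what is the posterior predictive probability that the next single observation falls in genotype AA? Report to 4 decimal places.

The Dirichlet prior is conjugate to the Multinomial likelihood: each posterior αⱼ = prior αⱼ + observed count nⱼ.
Posterior concentration: (48.45, 22.45, 7.45), total = 78.35.
P(next = AA | data) = α_{AA}/Σα = 0.6184.

0.6184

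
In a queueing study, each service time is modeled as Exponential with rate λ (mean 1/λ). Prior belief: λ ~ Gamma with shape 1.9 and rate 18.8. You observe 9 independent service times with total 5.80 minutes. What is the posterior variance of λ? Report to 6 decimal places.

0.018012

With a Gamma(shape α, rate β) prior on the exponential rate λ, the posterior after n observations with total T = Σxᵢ is Gamma(α+n, β+T).
Posterior: Gamma(1.9+9, 18.8+5.80) = Gamma(10.9, 24.60).
Var = α/β² = 0.018012.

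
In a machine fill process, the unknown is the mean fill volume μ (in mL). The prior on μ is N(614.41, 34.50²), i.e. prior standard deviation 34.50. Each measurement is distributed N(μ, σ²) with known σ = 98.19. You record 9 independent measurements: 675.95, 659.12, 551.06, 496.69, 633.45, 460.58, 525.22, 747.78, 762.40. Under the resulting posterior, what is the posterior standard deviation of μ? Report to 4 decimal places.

23.7447

For Normal data with known variance σ², a Normal(μ₀, σ₀²) prior on μ is conjugate. Posterior precision = 1/σ₀² + n/σ²; posterior mean is the precision-weighted average of μ₀ and x̄.
σ₀² = 34.50² = 1190.25, σ² = 98.19² = 9641.2761; σ² + n·σ₀² = 9641.2761 + 9·1190.25 = 20353.5261.
Posterior precision = 1/σ₀² + n/σ² = 1/1190.25 + 9/9641.2761 = (σ² + n·σ₀²)/(σ₀²σ²) = 20353.5261/(1190.25·9641.2761); posterior variance σₙ² = σ₀²σ²/(σ² + n·σ₀²) = 1190.25·9641.2761/20353.5261 = 563.810360.
Posterior SD = √σₙ² = √(1190.25·9641.2761/20353.5261) = 23.7447.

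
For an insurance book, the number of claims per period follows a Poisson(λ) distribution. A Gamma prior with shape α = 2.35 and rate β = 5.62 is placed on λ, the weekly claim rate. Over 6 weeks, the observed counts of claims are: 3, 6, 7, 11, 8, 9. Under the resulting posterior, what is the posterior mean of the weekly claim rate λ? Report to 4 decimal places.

With a Gamma(shape α, rate β) prior, the Poisson likelihood is conjugate: the posterior is Gamma(α + ΣXᵢ, β + n).
Sum of counts S = 44 over n = 6 weeks.
Posterior: Gamma(α+S, β+n) = Gamma(2.35+44, 5.62+6) = Gamma(46.35, 11.62).
Posterior mean = α/β = 46.35/11.62 = 3.9888.

3.9888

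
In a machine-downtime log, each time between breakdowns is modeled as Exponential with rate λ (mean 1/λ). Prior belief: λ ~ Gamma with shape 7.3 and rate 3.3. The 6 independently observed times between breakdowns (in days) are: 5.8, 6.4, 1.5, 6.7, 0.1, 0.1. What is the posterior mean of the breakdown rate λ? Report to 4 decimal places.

With a Gamma(shape α, rate β) prior on the exponential rate λ, the posterior after n observations with total T = Σxᵢ is Gamma(α+n, β+T).
Sum of observations T = 20.6 days; n = 6.
Posterior: Gamma(7.3+6, 3.3+20.6) = Gamma(13.3, 23.9).
Posterior mean of λ = α/β = 13.3/23.9 = 0.5565.

0.5565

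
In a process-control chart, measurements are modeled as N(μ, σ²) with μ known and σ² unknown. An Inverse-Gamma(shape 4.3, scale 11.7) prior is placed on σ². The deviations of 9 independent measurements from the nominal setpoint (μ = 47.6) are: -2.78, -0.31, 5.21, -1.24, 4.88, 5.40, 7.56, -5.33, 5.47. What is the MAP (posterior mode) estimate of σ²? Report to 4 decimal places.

With known mean μ and an Inverse-Gamma(α, β) prior on σ², the Normal likelihood is conjugate: posterior is Inv-Gamma(α + n/2, β + Σ(xᵢ−μ)²/2).
Σ(xᵢ−μ)² = (-2.78)² + (-0.31)² + (5.21)² + (-1.24)² + (4.88)² + (5.40)² + (7.56)² + (-5.33)² + (5.47)² = 204.9640.
Posterior: Inv-Gamma(4.3 + 9/2, 11.7 + 204.9640/2) = Inv-Gamma(8.80, 114.18200).
Mode = β/(α+1) = 114.18200/9.80 = 11.6512.

11.6512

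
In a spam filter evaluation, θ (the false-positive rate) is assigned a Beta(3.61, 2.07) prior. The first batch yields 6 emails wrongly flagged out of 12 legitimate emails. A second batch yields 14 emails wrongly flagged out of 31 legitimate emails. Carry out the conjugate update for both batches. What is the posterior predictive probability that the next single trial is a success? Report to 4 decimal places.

The Beta prior is conjugate to a Binomial/Bernoulli likelihood; the update adds successes to α and failures to β.
After batch 1: Beta(3.61+6, 2.07+6) = Beta(9.61, 8.07).
After batch 2: Beta(9.61+14, 8.07+17) = Beta(23.61, 25.07).
For a single future Bernoulli trial, P(success | data) = α/(α+β) = 0.4850.

0.4850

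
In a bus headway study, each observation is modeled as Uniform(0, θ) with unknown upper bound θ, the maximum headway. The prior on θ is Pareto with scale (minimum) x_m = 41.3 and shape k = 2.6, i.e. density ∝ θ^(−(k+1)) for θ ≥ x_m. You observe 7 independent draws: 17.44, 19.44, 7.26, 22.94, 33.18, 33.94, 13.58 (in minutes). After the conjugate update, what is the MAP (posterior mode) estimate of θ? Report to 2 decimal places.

A Pareto(scale x_m, shape k) prior on the upper bound θ of Uniform(0, θ) is conjugate: posterior is Pareto(max(x_m, max xᵢ), k + n).
Sample maximum = 33.94; prior scale x_m = 41.3 → posterior scale = max = 41.30.
Posterior shape = 2.6 + 7 = 9.6.
The Pareto density is decreasing on [x_m, ∞), so the mode is x_m = 41.30.

41.30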